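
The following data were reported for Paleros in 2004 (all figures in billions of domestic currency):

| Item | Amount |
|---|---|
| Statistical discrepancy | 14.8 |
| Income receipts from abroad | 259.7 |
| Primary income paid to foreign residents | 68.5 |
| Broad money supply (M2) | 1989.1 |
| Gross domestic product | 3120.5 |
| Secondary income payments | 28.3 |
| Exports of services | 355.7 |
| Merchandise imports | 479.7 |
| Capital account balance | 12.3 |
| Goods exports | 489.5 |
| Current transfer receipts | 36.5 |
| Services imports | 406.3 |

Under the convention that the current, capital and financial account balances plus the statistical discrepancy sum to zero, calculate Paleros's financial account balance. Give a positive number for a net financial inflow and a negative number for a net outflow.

Goods balance = 489.5 - 479.7 = 9.8
Services balance = 355.7 - 406.3 = -50.6
Trade balance (goods + services) = 9.8 + (-50.6) = -40.8
Net primary income = 259.7 - 68.5 = 191.2
Net secondary income = 36.5 - 28.3 = 8.2
Current account = -40.8 + 191.2 + 8.2 = 158.6
Financial account = -(158.6 + 12.3 + 14.8) = -185.7

-185.7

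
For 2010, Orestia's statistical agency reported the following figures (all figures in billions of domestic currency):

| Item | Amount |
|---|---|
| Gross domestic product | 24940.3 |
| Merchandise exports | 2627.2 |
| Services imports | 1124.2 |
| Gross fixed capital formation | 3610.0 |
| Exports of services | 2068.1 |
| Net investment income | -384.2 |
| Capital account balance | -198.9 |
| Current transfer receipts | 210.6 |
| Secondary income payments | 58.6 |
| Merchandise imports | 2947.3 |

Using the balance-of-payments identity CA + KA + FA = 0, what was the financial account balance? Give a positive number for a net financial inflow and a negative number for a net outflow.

-192.7

Goods balance = 2627.2 - 2947.3 = -320.1
Services balance = 2068.1 - 1124.2 = 943.9
Trade balance (goods + services) = -320.1 + 943.9 = 623.8
Net primary income = -384.2
Net secondary income = 210.6 - 58.6 = 152.0
Current account = 623.8 + (-384.2) + 152.0 = 391.6
Financial account = -(391.6 + (-198.9)) = -192.7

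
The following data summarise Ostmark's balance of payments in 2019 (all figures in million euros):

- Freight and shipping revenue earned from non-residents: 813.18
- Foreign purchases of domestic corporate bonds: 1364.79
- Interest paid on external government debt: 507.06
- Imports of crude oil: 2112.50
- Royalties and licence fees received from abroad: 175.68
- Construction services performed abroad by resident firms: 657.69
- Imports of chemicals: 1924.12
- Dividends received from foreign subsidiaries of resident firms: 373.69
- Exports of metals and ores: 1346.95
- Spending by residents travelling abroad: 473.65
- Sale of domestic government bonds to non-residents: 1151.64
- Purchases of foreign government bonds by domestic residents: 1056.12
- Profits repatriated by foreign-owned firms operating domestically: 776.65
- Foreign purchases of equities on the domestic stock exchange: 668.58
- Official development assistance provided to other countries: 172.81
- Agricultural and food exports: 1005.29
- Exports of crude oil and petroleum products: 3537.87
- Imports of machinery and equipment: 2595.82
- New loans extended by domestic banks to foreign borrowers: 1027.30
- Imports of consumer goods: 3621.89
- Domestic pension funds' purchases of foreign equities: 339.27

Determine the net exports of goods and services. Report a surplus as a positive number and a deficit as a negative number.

-3191.32

Goods: -1924.12 + 1346.95 - 2595.82 + 3537.87 - 3621.89 + 1005.29 - 2112.50 = -4364.22
Services: 657.69 - 473.65 + 175.68 + 813.18 = 1172.90
Trade balance = -4364.22 + 1172.90 = -3191.32
(Excluded from the trade balance — financial account: foreign purchases of domestic corporate bonds 1364.79, sale of domestic government bonds to non-residents 1151.64, purchases of foreign government bonds by domestic residents 1056.12, foreign purchases of equities on the domestic stock exchange 668.58, new loans extended by domestic banks to foreign borrowers 1027.30, domestic pension funds' purchases of foreign equities 339.27; primary income: interest paid on external government debt 507.06, dividends received from foreign subsidiaries of resident firms 373.69, profits repatriated by foreign-owned firms operating domestically 776.65; secondary income: official development assistance provided to other countries 172.81.)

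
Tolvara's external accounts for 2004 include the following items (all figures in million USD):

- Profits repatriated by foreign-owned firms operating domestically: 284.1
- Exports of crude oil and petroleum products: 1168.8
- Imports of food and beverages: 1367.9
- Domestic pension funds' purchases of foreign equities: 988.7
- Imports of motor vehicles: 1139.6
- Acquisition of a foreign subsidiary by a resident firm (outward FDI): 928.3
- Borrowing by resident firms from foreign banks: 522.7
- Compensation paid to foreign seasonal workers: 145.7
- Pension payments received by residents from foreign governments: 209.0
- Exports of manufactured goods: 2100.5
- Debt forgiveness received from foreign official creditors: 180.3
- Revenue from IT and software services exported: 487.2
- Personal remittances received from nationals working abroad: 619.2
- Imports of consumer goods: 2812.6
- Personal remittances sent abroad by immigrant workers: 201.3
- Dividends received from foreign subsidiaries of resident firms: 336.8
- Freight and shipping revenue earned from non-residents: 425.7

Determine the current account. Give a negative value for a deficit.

-604.0

Goods: 1168.8 - 1367.9 - 2812.6 + 2100.5 - 1139.6 = -2050.8
Services: 487.2 + 425.7 = 912.9
Primary income: 336.8 - 284.1 - 145.7 = -93.0
Secondary income: 209.0 - 201.3 + 619.2 = 626.9
Current account = (-2050.8) + 912.9 + (-93.0) + 626.9 = -604.0
(Excluded from the current account — financial account: domestic pension funds' purchases of foreign equities 988.7, acquisition of a foreign subsidiary by a resident firm (outward FDI) 928.3, borrowing by resident firms from foreign banks 522.7; capital account: debt forgiveness received from foreign official creditors 180.3.)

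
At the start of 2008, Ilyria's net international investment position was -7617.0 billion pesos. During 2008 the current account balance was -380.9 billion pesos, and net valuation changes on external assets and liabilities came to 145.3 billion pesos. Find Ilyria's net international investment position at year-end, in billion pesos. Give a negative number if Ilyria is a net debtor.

-7852.6

Change in NIIP = current account + net valuation change = -380.9 + 145.3 = -235.6
End-of-year NIIP = -7617.0 + (-235.6) = -7852.6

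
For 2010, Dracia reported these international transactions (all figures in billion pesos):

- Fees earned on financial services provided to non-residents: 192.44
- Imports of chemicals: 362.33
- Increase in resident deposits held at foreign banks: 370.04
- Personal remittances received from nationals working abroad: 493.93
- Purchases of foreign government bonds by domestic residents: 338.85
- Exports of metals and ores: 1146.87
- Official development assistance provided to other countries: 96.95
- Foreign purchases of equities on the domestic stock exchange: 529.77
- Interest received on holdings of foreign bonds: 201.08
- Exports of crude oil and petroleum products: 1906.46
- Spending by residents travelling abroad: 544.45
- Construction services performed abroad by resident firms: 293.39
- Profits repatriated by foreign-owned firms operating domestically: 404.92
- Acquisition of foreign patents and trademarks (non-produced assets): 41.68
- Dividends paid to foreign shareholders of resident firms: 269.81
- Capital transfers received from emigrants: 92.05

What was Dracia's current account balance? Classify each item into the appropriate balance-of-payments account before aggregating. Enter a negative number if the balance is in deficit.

Goods: 1146.87 + 1906.46 - 362.33 = 2691.00
Services: 192.44 + 293.39 - 544.45 = -58.62
Primary income: 201.08 - 269.81 - 404.92 = -473.65
Secondary income: -96.95 + 493.93 = 396.98
Current account = 2691.00 + (-58.62) + (-473.65) + 396.98 = 2555.71
(Excluded from the current account — financial account: increase in resident deposits held at foreign banks 370.04, purchases of foreign government bonds by domestic residents 338.85, foreign purchases of equities on the domestic stock exchange 529.77; capital account: acquisition of foreign patents and trademarks (non-produced assets) 41.68, capital transfers received from emigrants 92.05.)

2555.71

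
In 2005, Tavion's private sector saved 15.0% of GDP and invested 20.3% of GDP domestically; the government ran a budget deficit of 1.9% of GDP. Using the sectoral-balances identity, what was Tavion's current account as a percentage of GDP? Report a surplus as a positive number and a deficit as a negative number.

By the sectoral-balances identity, CA = (S_private - I) + (T - G).
Private balance = 15.0 - 20.3 = -5.3
Government balance (T - G) = -1.9
CA = -5.3 + (-1.9) = -7.2

-7.2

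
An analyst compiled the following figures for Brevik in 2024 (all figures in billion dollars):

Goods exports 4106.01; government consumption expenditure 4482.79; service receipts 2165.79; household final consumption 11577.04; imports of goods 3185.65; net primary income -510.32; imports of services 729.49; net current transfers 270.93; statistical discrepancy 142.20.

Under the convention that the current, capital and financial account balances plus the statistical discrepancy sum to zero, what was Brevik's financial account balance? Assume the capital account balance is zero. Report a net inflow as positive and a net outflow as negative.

-2259.47

Goods balance = 4106.01 - 3185.65 = 920.36
Services balance = 2165.79 - 729.49 = 1436.30
Trade balance (goods + services) = 920.36 + 1436.30 = 2356.66
Net primary income = -510.32
Net secondary income = 270.93
Current account = 2356.66 + (-510.32) + 270.93 = 2117.27
Financial account = -(2117.27 + 142.20) = -2259.47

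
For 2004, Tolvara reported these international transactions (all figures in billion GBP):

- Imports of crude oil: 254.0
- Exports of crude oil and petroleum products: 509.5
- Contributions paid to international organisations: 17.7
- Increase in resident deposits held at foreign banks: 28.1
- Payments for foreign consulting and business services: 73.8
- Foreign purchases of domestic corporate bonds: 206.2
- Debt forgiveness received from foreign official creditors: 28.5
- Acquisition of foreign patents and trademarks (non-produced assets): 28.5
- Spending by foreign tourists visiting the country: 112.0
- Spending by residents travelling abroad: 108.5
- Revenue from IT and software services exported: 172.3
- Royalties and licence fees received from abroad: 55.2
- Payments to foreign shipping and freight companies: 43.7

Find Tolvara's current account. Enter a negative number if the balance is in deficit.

Goods: -254.0 + 509.5 = 255.5
Services: -73.8 - 108.5 - 43.7 + 172.3 + 112.0 + 55.2 = 113.5
Secondary income: -17.7
Current account = 255.5 + 113.5 + (-17.7) = 351.3
(Excluded from the current account — financial account: increase in resident deposits held at foreign banks 28.1, foreign purchases of domestic corporate bonds 206.2; capital account: debt forgiveness received from foreign official creditors 28.5, acquisition of foreign patents and trademarks (non-produced assets) 28.5.)

351.3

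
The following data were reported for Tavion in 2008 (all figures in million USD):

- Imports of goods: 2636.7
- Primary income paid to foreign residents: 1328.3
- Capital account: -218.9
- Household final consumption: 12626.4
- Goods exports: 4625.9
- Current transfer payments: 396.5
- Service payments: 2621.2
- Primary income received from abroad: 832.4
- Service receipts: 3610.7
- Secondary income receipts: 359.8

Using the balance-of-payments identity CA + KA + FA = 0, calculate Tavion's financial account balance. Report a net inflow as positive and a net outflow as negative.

Goods balance = 4625.9 - 2636.7 = 1989.2
Services balance = 3610.7 - 2621.2 = 989.5
Trade balance (goods + services) = 1989.2 + 989.5 = 2978.7
Net primary income = 832.4 - 1328.3 = -495.9
Net secondary income = 359.8 - 396.5 = -36.7
Current account = 2978.7 + (-495.9) + (-36.7) = 2446.1
Financial account = -(2446.1 + (-218.9)) = -2227.2

-2227.2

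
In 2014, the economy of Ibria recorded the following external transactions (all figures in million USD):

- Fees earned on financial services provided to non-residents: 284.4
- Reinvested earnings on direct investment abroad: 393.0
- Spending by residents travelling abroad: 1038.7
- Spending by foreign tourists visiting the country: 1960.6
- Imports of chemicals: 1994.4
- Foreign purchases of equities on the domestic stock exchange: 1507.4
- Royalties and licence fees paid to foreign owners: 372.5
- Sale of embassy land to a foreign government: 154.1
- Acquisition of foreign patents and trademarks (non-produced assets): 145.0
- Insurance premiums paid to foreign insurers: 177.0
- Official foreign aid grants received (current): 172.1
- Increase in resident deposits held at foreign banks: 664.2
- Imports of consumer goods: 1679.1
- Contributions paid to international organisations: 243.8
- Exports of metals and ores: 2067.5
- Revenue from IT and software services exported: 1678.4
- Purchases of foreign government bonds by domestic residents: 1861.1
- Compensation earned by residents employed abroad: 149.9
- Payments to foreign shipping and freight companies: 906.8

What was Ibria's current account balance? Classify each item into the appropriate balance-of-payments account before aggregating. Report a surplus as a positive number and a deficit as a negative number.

Goods: 2067.5 - 1994.4 - 1679.1 = -1606.0
Services: -1038.7 + 1678.4 - 906.8 - 177.0 + 284.4 - 372.5 + 1960.6 = 1428.4
Primary income: 393.0 + 149.9 = 542.9
Secondary income: -243.8 + 172.1 = -71.7
Current account = (-1606.0) + 1428.4 + 542.9 + (-71.7) = 293.6
(Excluded from the current account — financial account: foreign purchases of equities on the domestic stock exchange 1507.4, increase in resident deposits held at foreign banks 664.2, purchases of foreign government bonds by domestic residents 1861.1; capital account: sale of embassy land to a foreign government 154.1, acquisition of foreign patents and trademarks (non-produced assets) 145.0.)

293.6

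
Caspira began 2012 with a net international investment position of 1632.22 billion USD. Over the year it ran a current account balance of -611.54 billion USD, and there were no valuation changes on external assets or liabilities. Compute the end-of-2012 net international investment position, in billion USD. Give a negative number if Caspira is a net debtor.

With no valuation effects, change in NIIP = current account = -611.54
End-of-year NIIP = 1632.22 + (-611.54) = 1020.68

1020.68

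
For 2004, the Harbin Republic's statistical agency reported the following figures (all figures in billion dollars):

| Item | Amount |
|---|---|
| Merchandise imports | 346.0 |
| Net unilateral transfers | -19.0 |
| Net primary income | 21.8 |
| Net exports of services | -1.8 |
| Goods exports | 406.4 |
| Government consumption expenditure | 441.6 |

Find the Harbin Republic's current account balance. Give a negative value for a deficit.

Goods balance = 406.4 - 346.0 = 60.4
Services balance = -1.8
Trade balance (goods + services) = 60.4 + (-1.8) = 58.6
Net primary income = 21.8
Net secondary income = -19.0
Current account = 58.6 + 21.8 + (-19.0) = 61.4

61.4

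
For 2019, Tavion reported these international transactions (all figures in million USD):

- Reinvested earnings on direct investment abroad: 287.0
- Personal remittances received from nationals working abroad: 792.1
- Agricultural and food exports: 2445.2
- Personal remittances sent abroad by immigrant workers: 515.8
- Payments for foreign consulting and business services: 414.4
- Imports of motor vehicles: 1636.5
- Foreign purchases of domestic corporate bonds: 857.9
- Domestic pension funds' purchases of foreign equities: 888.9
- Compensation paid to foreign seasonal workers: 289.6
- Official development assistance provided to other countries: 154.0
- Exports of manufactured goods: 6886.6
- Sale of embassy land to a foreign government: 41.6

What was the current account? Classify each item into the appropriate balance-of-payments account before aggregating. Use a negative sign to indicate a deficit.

7400.6

Goods: 2445.2 + 6886.6 - 1636.5 = 7695.3
Services: -414.4
Primary income: 287.0 - 289.6 = -2.6
Secondary income: -154.0 + 792.1 - 515.8 = 122.3
Current account = 7695.3 + (-414.4) + (-2.6) + 122.3 = 7400.6
(Excluded from the current account — financial account: foreign purchases of domestic corporate bonds 857.9, domestic pension funds' purchases of foreign equities 888.9; capital account: sale of embassy land to a foreign government 41.6.)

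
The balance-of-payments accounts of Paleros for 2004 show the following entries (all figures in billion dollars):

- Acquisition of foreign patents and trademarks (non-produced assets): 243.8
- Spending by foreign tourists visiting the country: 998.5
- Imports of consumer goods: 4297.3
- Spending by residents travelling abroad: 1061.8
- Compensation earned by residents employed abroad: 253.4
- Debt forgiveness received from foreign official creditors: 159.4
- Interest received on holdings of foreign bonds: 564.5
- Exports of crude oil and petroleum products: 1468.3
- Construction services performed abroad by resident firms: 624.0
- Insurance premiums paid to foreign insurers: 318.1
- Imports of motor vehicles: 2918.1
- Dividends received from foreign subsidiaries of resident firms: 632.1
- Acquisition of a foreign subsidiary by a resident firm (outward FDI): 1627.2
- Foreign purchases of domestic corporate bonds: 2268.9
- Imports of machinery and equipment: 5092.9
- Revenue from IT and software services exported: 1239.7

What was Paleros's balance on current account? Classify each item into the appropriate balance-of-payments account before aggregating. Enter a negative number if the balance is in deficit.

Goods: -2918.1 - 5092.9 + 1468.3 - 4297.3 = -10840.0
Services: 1239.7 + 998.5 - 318.1 - 1061.8 + 624.0 = 1482.3
Primary income: 564.5 + 632.1 + 253.4 = 1450.0
Current account = (-10840.0) + 1482.3 + 1450.0 = -7907.7
(Excluded from the current account — capital account: acquisition of foreign patents and trademarks (non-produced assets) 243.8, debt forgiveness received from foreign official creditors 159.4; financial account: acquisition of a foreign subsidiary by a resident firm (outward FDI) 1627.2, foreign purchases of domestic corporate bonds 2268.9.)

-7907.7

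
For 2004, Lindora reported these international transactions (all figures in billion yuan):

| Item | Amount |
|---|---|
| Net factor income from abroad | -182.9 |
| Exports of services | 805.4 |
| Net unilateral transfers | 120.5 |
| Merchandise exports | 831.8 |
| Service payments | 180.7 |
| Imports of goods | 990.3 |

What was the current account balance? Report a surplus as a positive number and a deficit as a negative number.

403.8

Goods balance = 831.8 - 990.3 = -158.5
Services balance = 805.4 - 180.7 = 624.7
Trade balance (goods + services) = -158.5 + 624.7 = 466.2
Net primary income = -182.9
Net secondary income = 120.5
Current account = 466.2 + (-182.9) + 120.5 = 403.8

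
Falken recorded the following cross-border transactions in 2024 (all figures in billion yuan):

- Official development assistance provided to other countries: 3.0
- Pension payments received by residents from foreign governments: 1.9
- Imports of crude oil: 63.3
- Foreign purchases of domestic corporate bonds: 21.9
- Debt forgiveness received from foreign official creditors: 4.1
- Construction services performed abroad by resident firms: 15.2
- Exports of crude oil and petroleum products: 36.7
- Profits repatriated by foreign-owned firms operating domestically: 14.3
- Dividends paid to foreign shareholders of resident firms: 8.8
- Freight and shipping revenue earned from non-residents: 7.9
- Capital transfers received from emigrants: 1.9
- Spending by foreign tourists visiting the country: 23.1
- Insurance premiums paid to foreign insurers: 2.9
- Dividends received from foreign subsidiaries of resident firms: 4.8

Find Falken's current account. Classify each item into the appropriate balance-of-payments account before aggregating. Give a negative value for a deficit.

-2.7

Goods: 36.7 - 63.3 = -26.6
Services: 7.9 + 15.2 + 23.1 - 2.9 = 43.3
Primary income: -14.3 + 4.8 - 8.8 = -18.3
Secondary income: -3.0 + 1.9 = -1.1
Current account = (-26.6) + 43.3 + (-18.3) + (-1.1) = -2.7
(Excluded from the current account — financial account: foreign purchases of domestic corporate bonds 21.9; capital account: debt forgiveness received from foreign official creditors 4.1, capital transfers received from emigrants 1.9.)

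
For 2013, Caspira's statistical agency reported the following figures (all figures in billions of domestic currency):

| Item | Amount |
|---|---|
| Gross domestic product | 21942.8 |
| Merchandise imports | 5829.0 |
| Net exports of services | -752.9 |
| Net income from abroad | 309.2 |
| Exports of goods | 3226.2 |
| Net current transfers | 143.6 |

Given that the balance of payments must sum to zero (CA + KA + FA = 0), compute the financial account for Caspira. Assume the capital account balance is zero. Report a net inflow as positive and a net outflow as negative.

2902.9

Goods balance = 3226.2 - 5829.0 = -2602.8
Services balance = -752.9
Trade balance (goods + services) = -2602.8 + (-752.9) = -3355.7
Net primary income = 309.2
Net secondary income = 143.6
Current account = -3355.7 + 309.2 + 143.6 = -2902.9
Financial account = -(-2902.9) = 2902.9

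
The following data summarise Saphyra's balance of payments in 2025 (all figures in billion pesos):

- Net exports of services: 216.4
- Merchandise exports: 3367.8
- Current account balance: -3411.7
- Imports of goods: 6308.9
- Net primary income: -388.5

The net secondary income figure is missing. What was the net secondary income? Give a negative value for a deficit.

-298.5

Current account = goods balance + services balance + net primary income + net secondary income
Sum of the known components = -3113.2
Net secondary income = CA - (known components) = -3411.7 - (-3113.2) = -298.5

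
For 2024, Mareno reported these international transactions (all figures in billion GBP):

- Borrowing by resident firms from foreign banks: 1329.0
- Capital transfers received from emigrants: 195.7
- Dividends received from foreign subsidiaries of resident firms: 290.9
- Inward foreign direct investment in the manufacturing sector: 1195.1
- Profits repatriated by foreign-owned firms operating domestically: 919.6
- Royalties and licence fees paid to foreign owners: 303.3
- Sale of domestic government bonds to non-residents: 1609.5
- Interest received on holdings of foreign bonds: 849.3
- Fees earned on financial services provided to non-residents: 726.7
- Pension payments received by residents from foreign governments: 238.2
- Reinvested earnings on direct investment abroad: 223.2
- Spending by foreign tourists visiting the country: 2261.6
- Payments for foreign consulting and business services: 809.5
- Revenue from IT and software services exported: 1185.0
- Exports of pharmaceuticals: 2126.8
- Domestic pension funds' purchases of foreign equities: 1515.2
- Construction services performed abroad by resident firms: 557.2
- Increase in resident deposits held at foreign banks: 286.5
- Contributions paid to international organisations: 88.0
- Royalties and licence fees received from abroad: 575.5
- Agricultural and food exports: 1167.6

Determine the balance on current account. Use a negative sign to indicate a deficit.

Goods: 1167.6 + 2126.8 = 3294.4
Services: -303.3 + 575.5 + 2261.6 + 557.2 + 726.7 + 1185.0 - 809.5 = 4193.2
Primary income: 223.2 + 290.9 + 849.3 - 919.6 = 443.8
Secondary income: 238.2 - 88.0 = 150.2
Current account = 3294.4 + 4193.2 + 443.8 + 150.2 = 8081.6
(Excluded from the current account — financial account: borrowing by resident firms from foreign banks 1329.0, inward foreign direct investment in the manufacturing sector 1195.1, sale of domestic government bonds to non-residents 1609.5, domestic pension funds' purchases of foreign equities 1515.2, increase in resident deposits held at foreign banks 286.5; capital account: capital transfers received from emigrants 195.7.)

8081.6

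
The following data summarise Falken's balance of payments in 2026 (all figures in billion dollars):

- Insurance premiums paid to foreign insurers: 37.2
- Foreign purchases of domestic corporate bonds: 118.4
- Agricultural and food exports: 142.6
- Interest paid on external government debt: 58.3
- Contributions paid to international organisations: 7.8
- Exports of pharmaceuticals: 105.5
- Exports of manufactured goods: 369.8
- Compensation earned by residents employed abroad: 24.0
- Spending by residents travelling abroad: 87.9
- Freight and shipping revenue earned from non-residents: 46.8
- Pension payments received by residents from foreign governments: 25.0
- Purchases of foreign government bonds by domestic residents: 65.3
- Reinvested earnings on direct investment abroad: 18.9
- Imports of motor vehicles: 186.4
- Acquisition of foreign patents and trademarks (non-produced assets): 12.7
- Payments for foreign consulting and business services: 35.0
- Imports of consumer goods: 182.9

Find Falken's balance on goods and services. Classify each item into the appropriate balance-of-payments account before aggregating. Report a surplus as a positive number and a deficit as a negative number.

135.3

Goods: 105.5 - 182.9 + 142.6 + 369.8 - 186.4 = 248.6
Services: -37.2 - 35.0 - 87.9 + 46.8 = -113.3
Trade balance = 248.6 + (-113.3) = 135.3
(Excluded from the trade balance — financial account: foreign purchases of domestic corporate bonds 118.4, purchases of foreign government bonds by domestic residents 65.3; primary income: interest paid on external government debt 58.3, compensation earned by residents employed abroad 24.0, reinvested earnings on direct investment abroad 18.9; secondary income: contributions paid to international organisations 7.8, pension payments received by residents from foreign governments 25.0; capital account: acquisition of foreign patents and trademarks (non-produced assets) 12.7.)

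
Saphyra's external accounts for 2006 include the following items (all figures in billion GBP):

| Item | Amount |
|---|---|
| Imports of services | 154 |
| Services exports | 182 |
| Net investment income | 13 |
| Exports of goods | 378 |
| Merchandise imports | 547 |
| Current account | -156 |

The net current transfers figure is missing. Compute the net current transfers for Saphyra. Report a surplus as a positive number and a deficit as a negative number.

-28

Current account = goods balance + services balance + net primary income + net secondary income
Sum of the known components = -128
Net current transfers = CA - (known components) = -156 - (-128) = -28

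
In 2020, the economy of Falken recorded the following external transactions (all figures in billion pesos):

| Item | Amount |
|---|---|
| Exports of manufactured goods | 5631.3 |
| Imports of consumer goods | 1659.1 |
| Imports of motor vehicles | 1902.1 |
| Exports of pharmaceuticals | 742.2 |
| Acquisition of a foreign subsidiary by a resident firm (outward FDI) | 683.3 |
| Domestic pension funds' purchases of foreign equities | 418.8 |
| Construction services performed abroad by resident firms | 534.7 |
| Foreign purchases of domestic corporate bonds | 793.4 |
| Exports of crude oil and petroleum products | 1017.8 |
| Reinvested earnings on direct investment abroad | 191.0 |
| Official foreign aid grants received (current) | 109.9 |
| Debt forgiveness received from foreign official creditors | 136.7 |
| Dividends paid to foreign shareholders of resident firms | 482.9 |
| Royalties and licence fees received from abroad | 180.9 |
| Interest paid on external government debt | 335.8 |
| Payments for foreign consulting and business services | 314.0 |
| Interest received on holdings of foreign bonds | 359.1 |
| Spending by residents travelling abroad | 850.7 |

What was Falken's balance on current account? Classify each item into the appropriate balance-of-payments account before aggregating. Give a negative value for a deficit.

Goods: -1659.1 + 1017.8 + 5631.3 - 1902.1 + 742.2 = 3830.1
Services: -314.0 + 534.7 - 850.7 + 180.9 = -449.1
Primary income: 359.1 - 482.9 + 191.0 - 335.8 = -268.6
Secondary income: 109.9
Current account = 3830.1 + (-449.1) + (-268.6) + 109.9 = 3222.3
(Excluded from the current account — financial account: acquisition of a foreign subsidiary by a resident firm (outward FDI) 683.3, domestic pension funds' purchases of foreign equities 418.8, foreign purchases of domestic corporate bonds 793.4; capital account: debt forgiveness received from foreign official creditors 136.7.)

3222.3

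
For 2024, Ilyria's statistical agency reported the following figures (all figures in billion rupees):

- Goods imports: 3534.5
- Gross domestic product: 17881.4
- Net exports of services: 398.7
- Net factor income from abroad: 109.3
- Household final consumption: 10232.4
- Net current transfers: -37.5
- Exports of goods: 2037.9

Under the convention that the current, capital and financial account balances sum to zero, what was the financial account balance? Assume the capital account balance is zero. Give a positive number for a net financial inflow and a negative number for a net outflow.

Goods balance = 2037.9 - 3534.5 = -1496.6
Services balance = 398.7
Trade balance (goods + services) = -1496.6 + 398.7 = -1097.9
Net primary income = 109.3
Net secondary income = -37.5
Current account = -1097.9 + 109.3 + (-37.5) = -1026.1
Financial account = -(-1026.1) = 1026.1

1026.1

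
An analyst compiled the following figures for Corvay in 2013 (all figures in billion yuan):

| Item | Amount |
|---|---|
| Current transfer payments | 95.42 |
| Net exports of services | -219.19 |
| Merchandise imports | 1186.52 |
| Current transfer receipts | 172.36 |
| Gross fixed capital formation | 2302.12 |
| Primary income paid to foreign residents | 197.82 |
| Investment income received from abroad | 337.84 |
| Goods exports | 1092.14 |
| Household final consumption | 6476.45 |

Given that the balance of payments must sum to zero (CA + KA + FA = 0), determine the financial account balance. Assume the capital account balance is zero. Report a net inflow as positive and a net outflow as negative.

96.61

Goods balance = 1092.14 - 1186.52 = -94.38
Services balance = -219.19
Trade balance (goods + services) = -94.38 + (-219.19) = -313.57
Net primary income = 337.84 - 197.82 = 140.02
Net secondary income = 172.36 - 95.42 = 76.94
Current account = -313.57 + 140.02 + 76.94 = -96.61
Financial account = -(-96.61) = 96.61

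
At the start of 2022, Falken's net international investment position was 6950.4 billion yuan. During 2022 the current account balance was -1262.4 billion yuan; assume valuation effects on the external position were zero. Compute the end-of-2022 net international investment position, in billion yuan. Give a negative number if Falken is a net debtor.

5688.0

With no valuation effects, change in NIIP = current account = -1262.4
End-of-year NIIP = 6950.4 + (-1262.4) = 5688.0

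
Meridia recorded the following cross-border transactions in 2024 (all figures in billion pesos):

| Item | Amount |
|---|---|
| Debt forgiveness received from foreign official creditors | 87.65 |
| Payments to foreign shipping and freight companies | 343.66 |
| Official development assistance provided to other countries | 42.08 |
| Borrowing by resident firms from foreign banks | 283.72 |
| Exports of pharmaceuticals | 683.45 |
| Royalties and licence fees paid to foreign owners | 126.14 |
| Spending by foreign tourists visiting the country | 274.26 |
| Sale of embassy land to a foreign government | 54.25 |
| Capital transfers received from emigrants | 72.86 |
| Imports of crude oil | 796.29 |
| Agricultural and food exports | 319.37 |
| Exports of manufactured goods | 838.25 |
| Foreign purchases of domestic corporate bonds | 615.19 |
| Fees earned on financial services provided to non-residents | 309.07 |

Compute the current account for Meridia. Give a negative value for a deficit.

1116.23

Goods: 319.37 + 683.45 - 796.29 + 838.25 = 1044.78
Services: 309.07 - 126.14 + 274.26 - 343.66 = 113.53
Secondary income: -42.08
Current account = 1044.78 + 113.53 + (-42.08) = 1116.23
(Excluded from the current account — capital account: debt forgiveness received from foreign official creditors 87.65, sale of embassy land to a foreign government 54.25, capital transfers received from emigrants 72.86; financial account: borrowing by resident firms from foreign banks 283.72, foreign purchases of domestic corporate bonds 615.19.)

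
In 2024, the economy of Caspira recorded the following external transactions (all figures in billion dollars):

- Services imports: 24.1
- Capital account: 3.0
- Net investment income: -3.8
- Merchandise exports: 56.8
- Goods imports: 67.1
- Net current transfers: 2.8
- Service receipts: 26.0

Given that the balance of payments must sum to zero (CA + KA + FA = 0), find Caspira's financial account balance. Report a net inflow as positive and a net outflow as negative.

Goods balance = 56.8 - 67.1 = -10.3
Services balance = 26.0 - 24.1 = 1.9
Trade balance (goods + services) = -10.3 + 1.9 = -8.4
Net primary income = -3.8
Net secondary income = 2.8
Current account = -8.4 + (-3.8) + 2.8 = -9.4
Financial account = -(-9.4 + 3.0) = 6.4

6.4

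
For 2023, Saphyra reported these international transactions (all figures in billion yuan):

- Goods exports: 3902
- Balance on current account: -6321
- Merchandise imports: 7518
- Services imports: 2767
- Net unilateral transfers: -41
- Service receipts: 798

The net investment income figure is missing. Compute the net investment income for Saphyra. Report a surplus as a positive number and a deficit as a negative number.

Current account = goods balance + services balance + net primary income + net secondary income
Sum of the known components = -5626
Net investment income = CA - (known components) = -6321 - (-5626) = -695

-695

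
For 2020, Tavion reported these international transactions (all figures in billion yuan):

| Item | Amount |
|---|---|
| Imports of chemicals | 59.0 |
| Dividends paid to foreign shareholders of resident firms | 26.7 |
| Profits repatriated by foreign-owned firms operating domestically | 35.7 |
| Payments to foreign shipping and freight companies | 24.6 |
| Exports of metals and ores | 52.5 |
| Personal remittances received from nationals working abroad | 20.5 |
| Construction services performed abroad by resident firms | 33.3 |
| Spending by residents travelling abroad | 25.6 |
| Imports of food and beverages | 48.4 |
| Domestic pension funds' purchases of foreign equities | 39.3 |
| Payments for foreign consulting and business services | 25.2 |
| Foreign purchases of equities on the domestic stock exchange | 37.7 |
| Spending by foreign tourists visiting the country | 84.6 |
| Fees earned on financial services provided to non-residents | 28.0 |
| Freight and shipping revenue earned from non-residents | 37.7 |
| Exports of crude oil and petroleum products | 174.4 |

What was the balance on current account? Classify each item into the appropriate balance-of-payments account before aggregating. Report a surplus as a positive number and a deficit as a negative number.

185.8

Goods: 52.5 - 48.4 - 59.0 + 174.4 = 119.5
Services: 33.3 - 25.6 - 25.2 + 37.7 + 28.0 - 24.6 + 84.6 = 108.2
Primary income: -26.7 - 35.7 = -62.4
Secondary income: 20.5
Current account = 119.5 + 108.2 + (-62.4) + 20.5 = 185.8
(Excluded from the current account — financial account: domestic pension funds' purchases of foreign equities 39.3, foreign purchases of equities on the domestic stock exchange 37.7.)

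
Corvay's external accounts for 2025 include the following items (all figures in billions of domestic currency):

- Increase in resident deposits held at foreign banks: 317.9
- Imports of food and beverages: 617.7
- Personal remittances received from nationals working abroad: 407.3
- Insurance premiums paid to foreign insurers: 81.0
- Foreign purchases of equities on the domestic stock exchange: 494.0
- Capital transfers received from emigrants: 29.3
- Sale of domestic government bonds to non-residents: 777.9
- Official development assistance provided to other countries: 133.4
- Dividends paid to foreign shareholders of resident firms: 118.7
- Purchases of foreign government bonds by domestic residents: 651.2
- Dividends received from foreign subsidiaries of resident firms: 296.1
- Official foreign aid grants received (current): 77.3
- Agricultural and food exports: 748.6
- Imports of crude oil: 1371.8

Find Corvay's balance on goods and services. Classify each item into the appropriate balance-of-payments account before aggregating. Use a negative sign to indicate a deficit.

-1321.9

Goods: -1371.8 - 617.7 + 748.6 = -1240.9
Services: -81.0
Trade balance = -1240.9 + (-81.0) = -1321.9
(Excluded from the trade balance — financial account: increase in resident deposits held at foreign banks 317.9, foreign purchases of equities on the domestic stock exchange 494.0, sale of domestic government bonds to non-residents 777.9, purchases of foreign government bonds by domestic residents 651.2; secondary income: personal remittances received from nationals working abroad 407.3, official development assistance provided to other countries 133.4, official foreign aid grants received (current) 77.3; capital account: capital transfers received from emigrants 29.3; primary income: dividends paid to foreign shareholders of resident firms 118.7, dividends received from foreign subsidiaries of resident firms 296.1.)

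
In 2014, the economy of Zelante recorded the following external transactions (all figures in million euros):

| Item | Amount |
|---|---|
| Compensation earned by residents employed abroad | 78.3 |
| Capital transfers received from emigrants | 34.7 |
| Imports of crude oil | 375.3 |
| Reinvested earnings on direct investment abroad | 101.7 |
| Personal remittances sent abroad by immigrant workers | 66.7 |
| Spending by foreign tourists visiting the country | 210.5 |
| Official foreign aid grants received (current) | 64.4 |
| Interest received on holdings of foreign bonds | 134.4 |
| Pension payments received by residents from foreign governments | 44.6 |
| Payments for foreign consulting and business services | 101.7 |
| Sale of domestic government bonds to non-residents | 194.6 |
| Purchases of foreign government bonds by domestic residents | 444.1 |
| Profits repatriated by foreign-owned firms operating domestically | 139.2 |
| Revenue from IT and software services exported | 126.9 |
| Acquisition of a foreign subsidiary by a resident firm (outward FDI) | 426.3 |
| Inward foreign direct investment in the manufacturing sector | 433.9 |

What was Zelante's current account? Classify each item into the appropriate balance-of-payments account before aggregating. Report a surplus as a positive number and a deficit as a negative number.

77.9

Goods: -375.3
Services: 126.9 - 101.7 + 210.5 = 235.7
Primary income: 101.7 + 78.3 - 139.2 + 134.4 = 175.2
Secondary income: -66.7 + 64.4 + 44.6 = 42.3
Current account = (-375.3) + 235.7 + 175.2 + 42.3 = 77.9
(Excluded from the current account — capital account: capital transfers received from emigrants 34.7; financial account: sale of domestic government bonds to non-residents 194.6, purchases of foreign government bonds by domestic residents 444.1, acquisition of a foreign subsidiary by a resident firm (outward FDI) 426.3, inward foreign direct investment in the manufacturing sector 433.9.)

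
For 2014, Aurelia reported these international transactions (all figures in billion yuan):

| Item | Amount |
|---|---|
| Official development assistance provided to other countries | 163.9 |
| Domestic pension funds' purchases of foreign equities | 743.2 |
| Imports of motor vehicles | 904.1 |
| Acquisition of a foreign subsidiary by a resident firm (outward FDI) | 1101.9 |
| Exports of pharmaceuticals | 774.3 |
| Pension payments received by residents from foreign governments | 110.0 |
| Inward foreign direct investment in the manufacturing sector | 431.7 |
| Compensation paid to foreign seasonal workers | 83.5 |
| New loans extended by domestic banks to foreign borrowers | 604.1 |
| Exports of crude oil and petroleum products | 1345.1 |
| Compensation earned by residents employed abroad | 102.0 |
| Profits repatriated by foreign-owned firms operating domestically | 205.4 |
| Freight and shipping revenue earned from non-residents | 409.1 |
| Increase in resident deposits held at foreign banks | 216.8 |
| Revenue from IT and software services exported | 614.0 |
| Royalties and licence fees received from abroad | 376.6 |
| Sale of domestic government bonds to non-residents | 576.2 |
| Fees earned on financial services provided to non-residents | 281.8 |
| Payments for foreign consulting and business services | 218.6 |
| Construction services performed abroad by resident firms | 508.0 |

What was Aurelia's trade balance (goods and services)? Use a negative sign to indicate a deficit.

Goods: -904.1 + 1345.1 + 774.3 = 1215.3
Services: -218.6 + 376.6 + 281.8 + 508.0 + 614.0 + 409.1 = 1970.9
Trade balance = 1215.3 + 1970.9 = 3186.2
(Excluded from the trade balance — secondary income: official development assistance provided to other countries 163.9, pension payments received by residents from foreign governments 110.0; financial account: domestic pension funds' purchases of foreign equities 743.2, acquisition of a foreign subsidiary by a resident firm (outward FDI) 1101.9, inward foreign direct investment in the manufacturing sector 431.7, new loans extended by domestic banks to foreign borrowers 604.1, increase in resident deposits held at foreign banks 216.8, sale of domestic government bonds to non-residents 576.2; primary income: compensation paid to foreign seasonal workers 83.5, compensation earned by residents employed abroad 102.0, profits repatriated by foreign-owned firms operating domestically 205.4.)

3186.2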